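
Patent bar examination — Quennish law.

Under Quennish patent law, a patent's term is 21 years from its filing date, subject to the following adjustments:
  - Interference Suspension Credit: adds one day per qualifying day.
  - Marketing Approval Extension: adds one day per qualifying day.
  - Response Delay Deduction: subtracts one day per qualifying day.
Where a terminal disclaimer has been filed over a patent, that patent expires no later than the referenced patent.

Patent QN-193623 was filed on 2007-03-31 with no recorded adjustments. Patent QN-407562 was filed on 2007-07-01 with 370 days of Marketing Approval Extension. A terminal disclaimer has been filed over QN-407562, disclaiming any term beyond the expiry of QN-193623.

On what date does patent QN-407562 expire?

March 31, 2028

Natural term of QN-407562:
  Base: filing + 21 years → 1 July 2028.
  Marketing Approval Extension: +370 days → 6 July 2029.
Expiry of referenced patent QN-193623:
  Base: filing + 21 years → 31 March 2028.
Terminal disclaimer: QN-407562 expires on the earlier of 6 July 2029 and 31 March 2028.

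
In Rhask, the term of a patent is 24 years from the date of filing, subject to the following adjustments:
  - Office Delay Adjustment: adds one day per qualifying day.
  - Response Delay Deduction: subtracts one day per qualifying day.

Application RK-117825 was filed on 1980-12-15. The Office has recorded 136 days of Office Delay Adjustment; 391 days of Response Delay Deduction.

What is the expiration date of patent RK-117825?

2004-04-04

Base term: filing date + 24 years → 15 December 2004.
Office Delay Adjustment: +136 days → 30 April 2005.
Response Delay Deduction: −391 days → 4 April 2004.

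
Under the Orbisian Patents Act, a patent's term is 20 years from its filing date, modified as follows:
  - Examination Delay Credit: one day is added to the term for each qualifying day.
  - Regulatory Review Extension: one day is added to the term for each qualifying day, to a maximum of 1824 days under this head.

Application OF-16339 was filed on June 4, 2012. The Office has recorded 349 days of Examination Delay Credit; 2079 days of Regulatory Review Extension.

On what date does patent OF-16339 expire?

May 17, 2038

Base term: filing date + 20 years → 4 June 2032.
Examination Delay Credit: +349 days → 19 May 2033.
Regulatory Review Extension: 2079 days claimed exceeds the 1824-day cap, so +1824 days → 17 May 2038.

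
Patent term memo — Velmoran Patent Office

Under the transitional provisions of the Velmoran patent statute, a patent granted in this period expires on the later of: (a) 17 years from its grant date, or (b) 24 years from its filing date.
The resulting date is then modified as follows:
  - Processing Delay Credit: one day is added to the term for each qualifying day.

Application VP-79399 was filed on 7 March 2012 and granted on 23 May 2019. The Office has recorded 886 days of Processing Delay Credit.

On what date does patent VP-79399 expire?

(a) grant + 17 years → 23 May 2036.
(b) filing + 24 years → 7 March 2036.
Later of the two: 23 May 2036.
Processing Delay Credit: +886 days → 26 October 2038.

October 26, 2038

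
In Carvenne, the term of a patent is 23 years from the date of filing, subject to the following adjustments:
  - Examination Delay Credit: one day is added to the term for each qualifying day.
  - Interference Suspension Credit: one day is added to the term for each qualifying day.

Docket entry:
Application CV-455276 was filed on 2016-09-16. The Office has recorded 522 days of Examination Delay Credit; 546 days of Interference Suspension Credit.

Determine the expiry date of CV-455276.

Base term: filing date + 23 years → 16 September 2039.
Examination Delay Credit: +522 days → 19 February 2041.
Interference Suspension Credit: +546 days → 19 August 2042.

August 19, 2042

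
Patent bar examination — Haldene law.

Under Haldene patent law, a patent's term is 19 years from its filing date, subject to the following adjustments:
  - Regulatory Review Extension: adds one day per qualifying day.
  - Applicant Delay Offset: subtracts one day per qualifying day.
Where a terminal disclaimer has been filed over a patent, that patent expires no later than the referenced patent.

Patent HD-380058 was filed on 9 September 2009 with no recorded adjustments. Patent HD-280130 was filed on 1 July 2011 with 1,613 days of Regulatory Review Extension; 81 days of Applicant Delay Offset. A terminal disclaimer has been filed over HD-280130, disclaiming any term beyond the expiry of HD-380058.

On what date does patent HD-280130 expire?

Natural term of HD-280130:
  Base: filing + 19 years → 1 July 2030.
  Regulatory Review Extension: +1613 days → 30 November 2034.
  Applicant Delay Offset: −81 days → 10 September 2034.
Expiry of referenced patent HD-380058:
  Base: filing + 19 years → 9 September 2028.
Terminal disclaimer: HD-280130 expires on the earlier of 10 September 2034 and 9 September 2028.

2028-09-09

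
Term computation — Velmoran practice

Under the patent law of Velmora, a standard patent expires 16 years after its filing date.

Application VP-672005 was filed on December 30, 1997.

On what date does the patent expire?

Filing date + 16 years → 30 December 2013.

2013-12-30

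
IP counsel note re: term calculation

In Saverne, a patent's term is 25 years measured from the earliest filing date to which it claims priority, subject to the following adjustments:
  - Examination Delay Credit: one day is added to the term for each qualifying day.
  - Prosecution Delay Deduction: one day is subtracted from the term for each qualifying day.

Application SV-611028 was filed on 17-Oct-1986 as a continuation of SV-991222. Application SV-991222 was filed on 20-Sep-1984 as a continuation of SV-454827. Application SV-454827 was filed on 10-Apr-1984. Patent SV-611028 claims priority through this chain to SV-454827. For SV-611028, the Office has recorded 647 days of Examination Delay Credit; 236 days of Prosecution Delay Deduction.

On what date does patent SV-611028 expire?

May 26, 2010

Earliest priority filing: 10 April 1984.
Base term: 10 April 1984 + 25 years → 10 April 2009.
Examination Delay Credit: +647 days → 17 January 2011.
Prosecution Delay Deduction: −236 days → 26 May 2010.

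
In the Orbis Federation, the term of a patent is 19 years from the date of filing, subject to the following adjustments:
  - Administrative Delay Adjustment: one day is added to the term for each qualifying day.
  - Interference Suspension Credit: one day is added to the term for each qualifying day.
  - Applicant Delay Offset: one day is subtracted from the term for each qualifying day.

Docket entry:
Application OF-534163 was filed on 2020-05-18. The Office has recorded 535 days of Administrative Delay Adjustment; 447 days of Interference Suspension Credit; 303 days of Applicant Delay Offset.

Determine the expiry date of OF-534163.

Base term: filing date + 19 years → 18 May 2039.
Administrative Delay Adjustment: +535 days → 3 November 2040.
Interference Suspension Credit: +447 days → 24 January 2042.
Applicant Delay Offset: −303 days → 27 March 2041.

2041-03-27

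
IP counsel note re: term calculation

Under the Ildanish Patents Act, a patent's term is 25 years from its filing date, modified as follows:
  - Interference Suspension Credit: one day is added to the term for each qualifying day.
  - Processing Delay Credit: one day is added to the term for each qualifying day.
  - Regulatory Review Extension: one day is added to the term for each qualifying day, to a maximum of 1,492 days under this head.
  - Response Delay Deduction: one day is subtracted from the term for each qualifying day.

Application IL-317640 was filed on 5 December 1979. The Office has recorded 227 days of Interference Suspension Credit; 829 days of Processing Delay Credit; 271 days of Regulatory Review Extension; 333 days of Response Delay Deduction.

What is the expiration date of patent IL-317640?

2007-08-26

Base term: filing date + 25 years → 5 December 2004.
Interference Suspension Credit: +227 days → 20 July 2005.
Processing Delay Credit: +829 days → 27 October 2007.
Regulatory Review Extension: 271 days (within the 1492-day cap) → +271 days → 24 July 2008.
Response Delay Deduction: −333 days → 26 August 2007.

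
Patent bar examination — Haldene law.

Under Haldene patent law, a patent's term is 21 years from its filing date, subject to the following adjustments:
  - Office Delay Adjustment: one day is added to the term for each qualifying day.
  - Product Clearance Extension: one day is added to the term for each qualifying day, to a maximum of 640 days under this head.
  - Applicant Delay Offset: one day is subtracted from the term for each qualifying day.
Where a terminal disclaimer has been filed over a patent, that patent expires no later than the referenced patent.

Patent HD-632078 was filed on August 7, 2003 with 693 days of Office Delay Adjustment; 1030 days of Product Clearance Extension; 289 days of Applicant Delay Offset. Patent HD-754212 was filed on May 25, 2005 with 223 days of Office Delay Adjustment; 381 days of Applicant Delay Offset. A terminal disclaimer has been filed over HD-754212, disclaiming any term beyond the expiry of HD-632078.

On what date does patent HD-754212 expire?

2025-12-18

Natural term of HD-754212:
  Base: filing + 21 years → 25 May 2026.
  Office Delay Adjustment: +223 days → 3 January 2027.
  Applicant Delay Offset: −381 days → 18 December 2025.
Expiry of referenced patent HD-632078:
  Base: filing + 21 years → 7 August 2024.
  Office Delay Adjustment: +693 days → 1 July 2026.
  Product Clearance Extension: 1030 days claimed exceeds the 640-day cap, so +640 days → 1 April 2028.
  Applicant Delay Offset: −289 days → 17 June 2027.
Terminal disclaimer: HD-754212 expires on the earlier of 18 December 2025 and 17 June 2027.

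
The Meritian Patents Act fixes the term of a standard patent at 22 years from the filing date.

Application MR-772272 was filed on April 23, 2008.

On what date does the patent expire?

2030-04-23

Filing date + 22 years → 23 April 2030.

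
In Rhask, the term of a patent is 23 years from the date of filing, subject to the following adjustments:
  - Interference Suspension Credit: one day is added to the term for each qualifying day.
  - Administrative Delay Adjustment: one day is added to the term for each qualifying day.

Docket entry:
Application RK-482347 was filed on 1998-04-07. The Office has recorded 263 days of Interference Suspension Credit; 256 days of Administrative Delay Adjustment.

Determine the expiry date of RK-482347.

2022-09-08

Base term: filing date + 23 years → 7 April 2021.
Interference Suspension Credit: +263 days → 26 December 2021.
Administrative Delay Adjustment: +256 days → 8 September 2022.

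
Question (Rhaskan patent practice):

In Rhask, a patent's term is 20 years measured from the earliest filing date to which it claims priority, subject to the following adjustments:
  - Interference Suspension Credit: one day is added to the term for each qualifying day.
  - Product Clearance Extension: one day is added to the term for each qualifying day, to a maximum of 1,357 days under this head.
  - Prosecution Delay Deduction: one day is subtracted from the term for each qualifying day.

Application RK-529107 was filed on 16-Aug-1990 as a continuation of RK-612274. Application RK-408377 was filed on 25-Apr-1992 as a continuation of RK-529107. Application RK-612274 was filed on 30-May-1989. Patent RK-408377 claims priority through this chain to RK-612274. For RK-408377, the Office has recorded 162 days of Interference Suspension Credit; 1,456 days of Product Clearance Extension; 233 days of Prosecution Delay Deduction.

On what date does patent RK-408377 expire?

2012-12-06

Earliest priority filing: 30 May 1989.
Base term: 30 May 1989 + 20 years → 30 May 2009.
Interference Suspension Credit: +162 days → 8 November 2009.
Product Clearance Extension: 1456 days claimed exceeds the 1357-day cap, so +1357 days → 27 July 2013.
Prosecution Delay Deduction: −233 days → 6 December 2012.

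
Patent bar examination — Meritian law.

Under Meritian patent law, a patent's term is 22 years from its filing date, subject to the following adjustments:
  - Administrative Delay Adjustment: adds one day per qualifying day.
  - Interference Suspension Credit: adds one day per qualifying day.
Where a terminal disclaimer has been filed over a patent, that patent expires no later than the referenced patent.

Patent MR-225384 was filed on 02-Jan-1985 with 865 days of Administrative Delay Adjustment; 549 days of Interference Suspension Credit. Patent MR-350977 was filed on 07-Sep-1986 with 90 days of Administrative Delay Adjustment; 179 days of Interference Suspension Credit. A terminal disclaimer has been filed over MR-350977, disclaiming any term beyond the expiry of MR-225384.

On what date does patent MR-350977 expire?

Natural term of MR-350977:
  Base: filing + 22 years → 7 September 2008.
  Administrative Delay Adjustment: +90 days → 6 December 2008.
  Interference Suspension Credit: +179 days → 3 June 2009.
Expiry of referenced patent MR-225384:
  Base: filing + 22 years → 2 January 2007.
  Administrative Delay Adjustment: +865 days → 16 May 2009.
  Interference Suspension Credit: +549 days → 16 November 2010.
Terminal disclaimer: MR-350977 expires on the earlier of 3 June 2009 and 16 November 2010.

June 3, 2009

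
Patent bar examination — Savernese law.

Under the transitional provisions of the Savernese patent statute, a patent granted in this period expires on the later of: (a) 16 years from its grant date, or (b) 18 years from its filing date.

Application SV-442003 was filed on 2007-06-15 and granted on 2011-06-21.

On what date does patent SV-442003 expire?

2027-06-21

(a) grant + 16 years → 21 June 2027.
(b) filing + 18 years → 15 June 2025.
Later of the two: 21 June 2027.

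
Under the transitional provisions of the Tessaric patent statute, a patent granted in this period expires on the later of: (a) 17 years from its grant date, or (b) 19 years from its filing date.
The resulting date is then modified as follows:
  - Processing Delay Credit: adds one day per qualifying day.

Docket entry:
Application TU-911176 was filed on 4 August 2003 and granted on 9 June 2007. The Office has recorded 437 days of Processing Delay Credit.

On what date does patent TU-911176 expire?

(a) grant + 17 years → 9 June 2024.
(b) filing + 19 years → 4 August 2022.
Later of the two: 9 June 2024.
Processing Delay Credit: +437 days → 20 August 2025.

2025-08-20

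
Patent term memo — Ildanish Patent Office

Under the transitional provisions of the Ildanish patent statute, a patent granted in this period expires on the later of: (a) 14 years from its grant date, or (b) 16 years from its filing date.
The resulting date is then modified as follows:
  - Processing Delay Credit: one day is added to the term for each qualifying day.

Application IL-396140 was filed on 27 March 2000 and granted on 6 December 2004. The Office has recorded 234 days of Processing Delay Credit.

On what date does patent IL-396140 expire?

July 28, 2019

(a) grant + 14 years → 6 December 2018.
(b) filing + 16 years → 27 March 2016.
Later of the two: 6 December 2018.
Processing Delay Credit: +234 days → 28 July 2019.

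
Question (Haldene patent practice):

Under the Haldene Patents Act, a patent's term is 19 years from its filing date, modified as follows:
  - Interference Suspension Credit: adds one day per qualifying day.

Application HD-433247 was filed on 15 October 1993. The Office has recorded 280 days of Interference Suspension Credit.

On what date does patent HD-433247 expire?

Base term: filing date + 19 years → 15 October 2012.
Interference Suspension Credit: +280 days → 22 July 2013.

2013-07-22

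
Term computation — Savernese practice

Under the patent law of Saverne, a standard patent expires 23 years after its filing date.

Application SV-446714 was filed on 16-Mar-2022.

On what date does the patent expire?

Filing date + 23 years → 16 March 2045.

2045-03-16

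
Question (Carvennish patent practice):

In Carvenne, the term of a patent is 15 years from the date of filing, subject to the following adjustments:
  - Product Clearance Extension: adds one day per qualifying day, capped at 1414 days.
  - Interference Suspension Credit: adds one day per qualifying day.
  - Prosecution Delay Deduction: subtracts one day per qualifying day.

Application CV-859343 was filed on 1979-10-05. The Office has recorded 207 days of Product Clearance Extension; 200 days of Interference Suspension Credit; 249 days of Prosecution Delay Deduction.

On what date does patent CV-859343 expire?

Base term: filing date + 15 years → 5 October 1994.
Product Clearance Extension: 207 days (within the 1414-day cap) → +207 days → 30 April 1995.
Interference Suspension Credit: +200 days → 16 November 1995.
Prosecution Delay Deduction: −249 days → 12 March 1995.

March 12, 1995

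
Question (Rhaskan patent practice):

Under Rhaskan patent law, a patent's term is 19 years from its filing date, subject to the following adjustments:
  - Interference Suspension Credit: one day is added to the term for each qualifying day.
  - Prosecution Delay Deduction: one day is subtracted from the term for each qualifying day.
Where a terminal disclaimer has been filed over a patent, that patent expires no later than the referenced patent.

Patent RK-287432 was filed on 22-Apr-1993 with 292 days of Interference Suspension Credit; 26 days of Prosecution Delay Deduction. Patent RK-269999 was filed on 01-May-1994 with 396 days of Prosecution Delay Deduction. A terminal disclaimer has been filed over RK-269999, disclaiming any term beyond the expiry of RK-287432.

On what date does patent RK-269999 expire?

2012-03-31

Natural term of RK-269999:
  Base: filing + 19 years → 1 May 2013.
  Prosecution Delay Deduction: −396 days → 31 March 2012.
Expiry of referenced patent RK-287432:
  Base: filing + 19 years → 22 April 2012.
  Interference Suspension Credit: +292 days → 8 February 2013.
  Prosecution Delay Deduction: −26 days → 13 January 2013.
Terminal disclaimer: RK-269999 expires on the earlier of 31 March 2012 and 13 January 2013.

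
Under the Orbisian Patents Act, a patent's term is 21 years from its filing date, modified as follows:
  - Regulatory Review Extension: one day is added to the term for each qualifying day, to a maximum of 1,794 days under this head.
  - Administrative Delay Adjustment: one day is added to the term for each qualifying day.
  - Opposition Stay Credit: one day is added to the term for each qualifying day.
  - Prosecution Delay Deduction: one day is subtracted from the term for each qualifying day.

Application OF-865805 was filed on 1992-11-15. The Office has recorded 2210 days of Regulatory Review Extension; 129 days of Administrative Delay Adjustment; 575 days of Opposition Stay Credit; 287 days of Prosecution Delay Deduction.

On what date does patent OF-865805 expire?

2019-12-05

Base term: filing date + 21 years → 15 November 2013.
Regulatory Review Extension: 2210 days claimed exceeds the 1794-day cap, so +1794 days → 14 October 2018.
Administrative Delay Adjustment: +129 days → 20 February 2019.
Opposition Stay Credit: +575 days → 17 September 2020.
Prosecution Delay Deduction: −287 days → 5 December 2019.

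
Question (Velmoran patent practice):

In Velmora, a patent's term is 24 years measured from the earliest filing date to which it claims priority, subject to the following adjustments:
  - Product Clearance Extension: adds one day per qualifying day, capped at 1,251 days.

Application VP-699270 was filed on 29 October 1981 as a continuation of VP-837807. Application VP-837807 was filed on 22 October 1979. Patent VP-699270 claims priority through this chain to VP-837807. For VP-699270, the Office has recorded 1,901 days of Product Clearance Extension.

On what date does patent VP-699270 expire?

March 26, 2007

Earliest priority filing: 22 October 1979.
Base term: 22 October 1979 + 24 years → 22 October 2003.
Product Clearance Extension: 1901 days claimed exceeds the 1251-day cap, so +1251 days → 26 March 2007.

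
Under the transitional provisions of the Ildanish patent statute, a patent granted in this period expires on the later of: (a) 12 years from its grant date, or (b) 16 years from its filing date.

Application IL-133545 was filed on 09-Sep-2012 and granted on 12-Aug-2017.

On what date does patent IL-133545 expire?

2029-08-12

(a) grant + 12 years → 12 August 2029.
(b) filing + 16 years → 9 September 2028.
Later of the two: 12 August 2029.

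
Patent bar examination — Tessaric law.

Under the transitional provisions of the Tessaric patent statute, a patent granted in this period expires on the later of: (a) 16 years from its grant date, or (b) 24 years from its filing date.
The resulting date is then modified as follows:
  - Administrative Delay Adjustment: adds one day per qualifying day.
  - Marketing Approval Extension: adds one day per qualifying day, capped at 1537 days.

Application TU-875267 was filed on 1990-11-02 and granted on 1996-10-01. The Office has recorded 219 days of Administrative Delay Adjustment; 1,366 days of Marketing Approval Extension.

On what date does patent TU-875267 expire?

March 6, 2019

(a) grant + 16 years → 1 October 2012.
(b) filing + 24 years → 2 November 2014.
Later of the two: 2 November 2014.
Administrative Delay Adjustment: +219 days → 9 June 2015.
Marketing Approval Extension: 1366 days (within the 1537-day cap) → +1366 days → 6 March 2019.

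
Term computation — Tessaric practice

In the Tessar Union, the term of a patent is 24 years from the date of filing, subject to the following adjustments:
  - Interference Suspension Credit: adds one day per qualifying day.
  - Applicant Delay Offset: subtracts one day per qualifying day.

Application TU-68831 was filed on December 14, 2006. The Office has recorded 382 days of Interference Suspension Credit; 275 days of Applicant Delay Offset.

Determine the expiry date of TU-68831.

March 31, 2031

Base term: filing date + 24 years → 14 December 2030.
Interference Suspension Credit: +382 days → 31 December 2031.
Applicant Delay Offset: −275 days → 31 March 2031.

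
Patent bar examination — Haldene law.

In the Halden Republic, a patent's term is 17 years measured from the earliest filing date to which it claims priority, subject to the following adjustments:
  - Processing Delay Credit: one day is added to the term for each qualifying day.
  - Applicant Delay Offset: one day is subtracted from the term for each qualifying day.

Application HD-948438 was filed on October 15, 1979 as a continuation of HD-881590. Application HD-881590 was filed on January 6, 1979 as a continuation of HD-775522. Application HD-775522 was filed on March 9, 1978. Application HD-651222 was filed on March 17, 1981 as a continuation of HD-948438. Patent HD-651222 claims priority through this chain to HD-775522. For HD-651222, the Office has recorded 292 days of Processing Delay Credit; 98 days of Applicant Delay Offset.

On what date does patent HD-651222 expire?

Earliest priority filing: 9 March 1978.
Base term: 9 March 1978 + 17 years → 9 March 1995.
Processing Delay Credit: +292 days → 26 December 1995.
Applicant Delay Offset: −98 days → 19 September 1995.

1995-09-19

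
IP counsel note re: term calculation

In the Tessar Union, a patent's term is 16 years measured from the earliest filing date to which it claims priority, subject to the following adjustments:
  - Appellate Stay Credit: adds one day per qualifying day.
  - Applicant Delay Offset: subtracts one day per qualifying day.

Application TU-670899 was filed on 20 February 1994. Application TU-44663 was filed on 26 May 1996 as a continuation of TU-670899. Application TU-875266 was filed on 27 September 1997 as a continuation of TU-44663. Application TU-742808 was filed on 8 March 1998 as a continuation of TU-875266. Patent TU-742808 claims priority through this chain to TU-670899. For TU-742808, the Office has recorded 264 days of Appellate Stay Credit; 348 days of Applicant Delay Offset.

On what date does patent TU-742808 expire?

2009-11-28

Earliest priority filing: 20 February 1994.
Base term: 20 February 1994 + 16 years → 20 February 2010.
Appellate Stay Credit: +264 days → 11 November 2010.
Applicant Delay Offset: −348 days → 28 November 2009.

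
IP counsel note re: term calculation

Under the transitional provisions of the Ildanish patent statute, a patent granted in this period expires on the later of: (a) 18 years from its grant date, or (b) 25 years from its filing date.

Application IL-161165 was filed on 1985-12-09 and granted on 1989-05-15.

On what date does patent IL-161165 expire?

(a) grant + 18 years → 15 May 2007.
(b) filing + 25 years → 9 December 2010.
Later of the two: 9 December 2010.

2010-12-09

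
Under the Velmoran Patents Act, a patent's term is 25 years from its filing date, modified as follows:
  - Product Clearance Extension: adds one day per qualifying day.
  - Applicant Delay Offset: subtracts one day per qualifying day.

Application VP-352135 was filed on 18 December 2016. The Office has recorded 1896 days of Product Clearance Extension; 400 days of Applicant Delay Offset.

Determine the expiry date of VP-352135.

Base term: filing date + 25 years → 18 December 2041.
Product Clearance Extension: +1896 days → 26 February 2047.
Applicant Delay Offset: −400 days → 22 January 2046.

2046-01-22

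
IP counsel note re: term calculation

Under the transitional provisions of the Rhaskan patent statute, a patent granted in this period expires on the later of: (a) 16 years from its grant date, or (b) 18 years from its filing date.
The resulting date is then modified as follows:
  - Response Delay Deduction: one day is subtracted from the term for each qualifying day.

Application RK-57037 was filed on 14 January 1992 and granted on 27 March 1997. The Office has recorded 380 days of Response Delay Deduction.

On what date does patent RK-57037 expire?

2012-03-12

(a) grant + 16 years → 27 March 2013.
(b) filing + 18 years → 14 January 2010.
Later of the two: 27 March 2013.
Response Delay Deduction: −380 days → 12 March 2012.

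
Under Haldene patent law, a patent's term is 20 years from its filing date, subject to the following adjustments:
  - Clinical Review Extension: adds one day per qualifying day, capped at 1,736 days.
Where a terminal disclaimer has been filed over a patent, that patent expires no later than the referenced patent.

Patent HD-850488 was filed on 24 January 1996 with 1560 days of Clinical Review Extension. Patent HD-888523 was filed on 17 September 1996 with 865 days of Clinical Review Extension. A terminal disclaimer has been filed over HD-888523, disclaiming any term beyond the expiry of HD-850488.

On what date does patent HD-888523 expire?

2019-01-30

Natural term of HD-888523:
  Base: filing + 20 years → 17 September 2016.
  Clinical Review Extension: 865 days (within the 1736-day cap) → +865 days → 30 January 2019.
Expiry of referenced patent HD-850488:
  Base: filing + 20 years → 24 January 2016.
  Clinical Review Extension: 1560 days (within the 1736-day cap) → +1560 days → 2 May 2020.
Terminal disclaimer: HD-888523 expires on the earlier of 30 January 2019 and 2 May 2020.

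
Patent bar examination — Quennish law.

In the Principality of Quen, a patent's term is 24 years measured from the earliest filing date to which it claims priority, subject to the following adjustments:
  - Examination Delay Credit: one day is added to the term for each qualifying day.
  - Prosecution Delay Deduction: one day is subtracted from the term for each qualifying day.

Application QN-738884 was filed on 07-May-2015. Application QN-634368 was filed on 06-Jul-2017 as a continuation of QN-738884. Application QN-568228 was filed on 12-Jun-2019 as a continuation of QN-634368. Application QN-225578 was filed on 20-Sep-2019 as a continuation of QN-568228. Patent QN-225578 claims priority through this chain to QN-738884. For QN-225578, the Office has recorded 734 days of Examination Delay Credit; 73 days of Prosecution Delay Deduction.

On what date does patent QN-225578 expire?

2041-02-26

Earliest priority filing: 7 May 2015.
Base term: 7 May 2015 + 24 years → 7 May 2039.
Examination Delay Credit: +734 days → 10 May 2041.
Prosecution Delay Deduction: −73 days → 26 February 2041.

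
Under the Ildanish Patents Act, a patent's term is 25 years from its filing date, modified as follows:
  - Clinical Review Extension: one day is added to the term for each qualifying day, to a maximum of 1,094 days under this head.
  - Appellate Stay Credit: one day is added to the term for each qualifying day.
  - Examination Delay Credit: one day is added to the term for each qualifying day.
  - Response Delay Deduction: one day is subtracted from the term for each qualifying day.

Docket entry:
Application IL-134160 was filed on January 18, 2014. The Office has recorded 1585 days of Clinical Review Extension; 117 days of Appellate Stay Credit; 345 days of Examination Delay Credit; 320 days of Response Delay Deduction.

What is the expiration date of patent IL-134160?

June 7, 2042

Base term: filing date + 25 years → 18 January 2039.
Clinical Review Extension: 1585 days claimed exceeds the 1094-day cap, so +1094 days → 16 January 2042.
Appellate Stay Credit: +117 days → 13 May 2042.
Examination Delay Credit: +345 days → 23 April 2043.
Response Delay Deduction: −320 days → 7 June 2042.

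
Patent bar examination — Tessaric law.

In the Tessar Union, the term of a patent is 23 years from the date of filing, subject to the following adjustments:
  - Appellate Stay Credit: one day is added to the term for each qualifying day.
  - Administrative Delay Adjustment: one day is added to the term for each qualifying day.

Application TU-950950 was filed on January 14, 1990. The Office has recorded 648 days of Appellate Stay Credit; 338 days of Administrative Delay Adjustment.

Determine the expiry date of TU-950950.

Base term: filing date + 23 years → 14 January 2013.
Appellate Stay Credit: +648 days → 24 October 2014.
Administrative Delay Adjustment: +338 days → 27 September 2015.

2015-09-27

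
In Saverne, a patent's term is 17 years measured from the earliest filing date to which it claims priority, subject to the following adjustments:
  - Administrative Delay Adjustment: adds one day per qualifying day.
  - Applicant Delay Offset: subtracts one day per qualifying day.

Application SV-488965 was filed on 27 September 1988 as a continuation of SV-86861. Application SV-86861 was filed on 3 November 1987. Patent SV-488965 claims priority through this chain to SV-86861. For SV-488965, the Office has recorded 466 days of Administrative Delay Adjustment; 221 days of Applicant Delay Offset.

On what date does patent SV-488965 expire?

July 6, 2005

Earliest priority filing: 3 November 1987.
Base term: 3 November 1987 + 17 years → 3 November 2004.
Administrative Delay Adjustment: +466 days → 12 February 2006.
Applicant Delay Offset: −221 days → 6 July 2005.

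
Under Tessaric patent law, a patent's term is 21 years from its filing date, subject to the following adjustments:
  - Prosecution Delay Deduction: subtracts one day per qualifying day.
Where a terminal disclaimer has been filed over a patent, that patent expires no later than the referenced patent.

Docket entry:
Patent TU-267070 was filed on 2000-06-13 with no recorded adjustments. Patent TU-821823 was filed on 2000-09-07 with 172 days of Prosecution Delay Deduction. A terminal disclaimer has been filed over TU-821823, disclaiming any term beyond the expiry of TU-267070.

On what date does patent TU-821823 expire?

Natural term of TU-821823:
  Base: filing + 21 years → 7 September 2021.
  Prosecution Delay Deduction: −172 days → 19 March 2021.
Expiry of referenced patent TU-267070:
  Base: filing + 21 years → 13 June 2021.
Terminal disclaimer: TU-821823 expires on the earlier of 19 March 2021 and 13 June 2021.

2021-03-19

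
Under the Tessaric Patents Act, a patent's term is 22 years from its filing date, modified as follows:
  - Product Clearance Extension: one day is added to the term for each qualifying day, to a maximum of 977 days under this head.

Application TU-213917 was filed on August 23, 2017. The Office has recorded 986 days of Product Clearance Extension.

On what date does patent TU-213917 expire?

2042-04-26

Base term: filing date + 22 years → 23 August 2039.
Product Clearance Extension: 986 days claimed exceeds the 977-day cap, so +977 days → 26 April 2042.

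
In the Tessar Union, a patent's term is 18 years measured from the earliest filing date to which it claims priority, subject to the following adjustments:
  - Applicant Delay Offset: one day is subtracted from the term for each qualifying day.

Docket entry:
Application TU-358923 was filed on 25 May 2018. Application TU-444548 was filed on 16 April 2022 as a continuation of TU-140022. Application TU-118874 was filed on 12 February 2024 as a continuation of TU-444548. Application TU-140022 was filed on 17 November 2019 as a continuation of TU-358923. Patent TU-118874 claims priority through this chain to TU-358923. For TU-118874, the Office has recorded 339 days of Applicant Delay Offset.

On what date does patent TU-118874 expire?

Earliest priority filing: 25 May 2018.
Base term: 25 May 2018 + 18 years → 25 May 2036.
Applicant Delay Offset: −339 days → 21 June 2035.

June 21, 2035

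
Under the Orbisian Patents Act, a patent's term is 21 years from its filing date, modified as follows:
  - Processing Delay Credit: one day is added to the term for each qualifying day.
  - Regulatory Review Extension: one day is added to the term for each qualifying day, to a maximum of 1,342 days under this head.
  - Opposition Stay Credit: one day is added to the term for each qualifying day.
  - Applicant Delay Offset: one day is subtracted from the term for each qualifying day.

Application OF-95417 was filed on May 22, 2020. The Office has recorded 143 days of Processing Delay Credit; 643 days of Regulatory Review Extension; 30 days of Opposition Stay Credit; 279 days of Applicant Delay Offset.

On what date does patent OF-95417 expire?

2042-11-10

Base term: filing date + 21 years → 22 May 2041.
Processing Delay Credit: +143 days → 12 October 2041.
Regulatory Review Extension: 643 days (within the 1342-day cap) → +643 days → 17 July 2043.
Opposition Stay Credit: +30 days → 16 August 2043.
Applicant Delay Offset: −279 days → 10 November 2042.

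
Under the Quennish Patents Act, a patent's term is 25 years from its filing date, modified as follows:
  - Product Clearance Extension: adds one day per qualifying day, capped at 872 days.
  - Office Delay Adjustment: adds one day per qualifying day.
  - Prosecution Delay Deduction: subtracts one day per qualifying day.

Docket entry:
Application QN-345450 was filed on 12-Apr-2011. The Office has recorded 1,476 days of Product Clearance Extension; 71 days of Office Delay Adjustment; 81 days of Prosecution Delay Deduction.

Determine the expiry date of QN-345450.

Base term: filing date + 25 years → 12 April 2036.
Product Clearance Extension: 1476 days claimed exceeds the 872-day cap, so +872 days → 1 September 2038.
Office Delay Adjustment: +71 days → 11 November 2038.
Prosecution Delay Deduction: −81 days → 22 August 2038.

August 22, 2038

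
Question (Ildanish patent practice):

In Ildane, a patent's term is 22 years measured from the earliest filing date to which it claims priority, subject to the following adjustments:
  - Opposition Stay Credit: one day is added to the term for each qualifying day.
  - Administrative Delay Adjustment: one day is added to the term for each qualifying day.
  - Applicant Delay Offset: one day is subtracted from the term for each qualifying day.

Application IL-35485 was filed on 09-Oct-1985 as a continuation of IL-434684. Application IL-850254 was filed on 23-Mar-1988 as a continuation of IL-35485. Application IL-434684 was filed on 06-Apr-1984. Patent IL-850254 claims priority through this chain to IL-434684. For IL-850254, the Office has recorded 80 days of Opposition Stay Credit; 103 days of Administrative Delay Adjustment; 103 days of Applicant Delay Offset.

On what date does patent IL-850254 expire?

2006-06-25

Earliest priority filing: 6 April 1984.
Base term: 6 April 1984 + 22 years → 6 April 2006.
Opposition Stay Credit: +80 days → 25 June 2006.
Administrative Delay Adjustment: +103 days → 6 October 2006.
Applicant Delay Offset: −103 days → 25 June 2006.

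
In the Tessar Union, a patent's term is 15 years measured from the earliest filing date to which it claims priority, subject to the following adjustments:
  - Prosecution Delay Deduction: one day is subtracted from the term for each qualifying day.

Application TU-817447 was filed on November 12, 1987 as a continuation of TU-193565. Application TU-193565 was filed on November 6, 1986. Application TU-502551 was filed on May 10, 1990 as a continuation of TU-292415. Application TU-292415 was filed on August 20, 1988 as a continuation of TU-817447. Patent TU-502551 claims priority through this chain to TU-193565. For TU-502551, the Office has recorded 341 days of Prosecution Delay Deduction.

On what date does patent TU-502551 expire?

November 30, 2000

Earliest priority filing: 6 November 1986.
Base term: 6 November 1986 + 15 years → 6 November 2001.
Prosecution Delay Deduction: −341 days → 30 November 2000.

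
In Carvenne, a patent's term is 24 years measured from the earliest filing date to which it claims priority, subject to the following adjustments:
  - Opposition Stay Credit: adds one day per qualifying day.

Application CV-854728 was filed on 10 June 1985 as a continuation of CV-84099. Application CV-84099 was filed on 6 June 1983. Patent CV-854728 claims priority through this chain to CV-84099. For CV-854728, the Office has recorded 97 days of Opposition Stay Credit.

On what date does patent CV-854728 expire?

September 11, 2007

Earliest priority filing: 6 June 1983.
Base term: 6 June 1983 + 24 years → 6 June 2007.
Opposition Stay Credit: +97 days → 11 September 2007.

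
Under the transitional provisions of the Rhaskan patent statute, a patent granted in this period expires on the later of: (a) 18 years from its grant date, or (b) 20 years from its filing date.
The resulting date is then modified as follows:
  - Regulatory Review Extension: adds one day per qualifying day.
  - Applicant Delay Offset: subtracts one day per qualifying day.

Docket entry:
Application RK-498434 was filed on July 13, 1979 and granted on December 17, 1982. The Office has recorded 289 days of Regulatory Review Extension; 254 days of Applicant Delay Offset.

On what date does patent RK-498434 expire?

(a) grant + 18 years → 17 December 2000.
(b) filing + 20 years → 13 July 1999.
Later of the two: 17 December 2000.
Regulatory Review Extension: +289 days → 2 October 2001.
Applicant Delay Offset: −254 days → 21 January 2001.

January 21, 2001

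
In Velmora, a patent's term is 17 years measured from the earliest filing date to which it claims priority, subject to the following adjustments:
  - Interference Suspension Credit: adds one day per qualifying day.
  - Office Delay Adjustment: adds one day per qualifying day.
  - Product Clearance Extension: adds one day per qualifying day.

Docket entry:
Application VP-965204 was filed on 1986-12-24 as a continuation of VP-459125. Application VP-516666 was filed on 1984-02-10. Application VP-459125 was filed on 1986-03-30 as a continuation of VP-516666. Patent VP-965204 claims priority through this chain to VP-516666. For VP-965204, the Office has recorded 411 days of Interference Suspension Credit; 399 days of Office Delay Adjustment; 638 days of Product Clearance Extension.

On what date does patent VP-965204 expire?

Earliest priority filing: 10 February 1984.
Base term: 10 February 1984 + 17 years → 10 February 2001.
Interference Suspension Credit: +411 days → 28 March 2002.
Office Delay Adjustment: +399 days → 1 May 2003.
Product Clearance Extension: +638 days → 28 January 2005.

2005-01-28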